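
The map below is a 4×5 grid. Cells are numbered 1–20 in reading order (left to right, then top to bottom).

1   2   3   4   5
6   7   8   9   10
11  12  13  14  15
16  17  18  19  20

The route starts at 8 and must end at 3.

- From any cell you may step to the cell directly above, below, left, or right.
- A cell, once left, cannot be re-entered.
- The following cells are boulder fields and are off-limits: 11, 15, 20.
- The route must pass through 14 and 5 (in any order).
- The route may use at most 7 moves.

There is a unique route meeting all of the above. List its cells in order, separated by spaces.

8 13 14 9 10 5 4 3

The 7-move cap with required stops at 14, 5 leaves no slack for detours.
Route from 8: down to 13, right to 14, up to 9, right to 10, up to 5, 2× left (reaching 3) — 7 moves in all.
Check: all required cells visited; 7 ≤ 7 moves.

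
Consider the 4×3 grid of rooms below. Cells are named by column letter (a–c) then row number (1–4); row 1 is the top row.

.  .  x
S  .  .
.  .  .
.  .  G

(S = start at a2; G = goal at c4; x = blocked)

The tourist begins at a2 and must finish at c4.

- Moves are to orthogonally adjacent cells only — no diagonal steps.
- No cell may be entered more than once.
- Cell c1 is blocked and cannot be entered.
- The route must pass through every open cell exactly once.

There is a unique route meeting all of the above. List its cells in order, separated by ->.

a2 -> a1 -> b1 -> b2 -> c2 -> c3 -> b3 -> a3 -> a4 -> b4 -> c4

Need to visit all 11 open cells exactly once, starting at a2 and ending at c4.
Cell a1 has only two open neighbours (a2 and b1), so the path must pass straight through it: one of those is the cell it's entered from and the other is where it exits.
Route from a2: up 1 to a1, right 1 to b1, down 1 to b2, right 1 to c2, down 1 to c3, left 2 to a3, down 1 to a4, right 2 to c4 — 10 moves in all.
Check: all 11 open cells covered.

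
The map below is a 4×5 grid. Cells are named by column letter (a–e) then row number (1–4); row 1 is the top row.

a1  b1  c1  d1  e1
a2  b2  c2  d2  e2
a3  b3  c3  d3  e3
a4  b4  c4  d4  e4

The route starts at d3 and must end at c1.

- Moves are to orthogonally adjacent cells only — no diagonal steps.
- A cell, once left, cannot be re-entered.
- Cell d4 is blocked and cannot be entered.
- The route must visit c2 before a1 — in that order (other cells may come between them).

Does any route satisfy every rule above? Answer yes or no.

One route that works: d3 → d2 → c2 → b2 → a2 → a1 → b1 → c1.

yes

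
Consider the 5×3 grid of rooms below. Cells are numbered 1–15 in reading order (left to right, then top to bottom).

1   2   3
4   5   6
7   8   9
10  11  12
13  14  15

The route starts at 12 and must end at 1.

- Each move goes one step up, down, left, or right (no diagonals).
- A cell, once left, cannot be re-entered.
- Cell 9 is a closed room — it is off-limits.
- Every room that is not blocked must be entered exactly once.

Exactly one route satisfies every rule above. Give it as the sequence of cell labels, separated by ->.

12 -> 15 -> 14 -> 13 -> 10 -> 11 -> 8 -> 7 -> 4 -> 5 -> 6 -> 3 -> 2 -> 1

Need to visit all 14 open cells exactly once, starting at 12 and ending at 1.
Route from 12: down to 15, 2× left (reaching 13), up to 10, right to 11, up to 8, left to 7, up to 4, 2× right (reaching 6), up to 3, 2× left (reaching 1) — 13 moves in all.
Check: all 14 open cells covered.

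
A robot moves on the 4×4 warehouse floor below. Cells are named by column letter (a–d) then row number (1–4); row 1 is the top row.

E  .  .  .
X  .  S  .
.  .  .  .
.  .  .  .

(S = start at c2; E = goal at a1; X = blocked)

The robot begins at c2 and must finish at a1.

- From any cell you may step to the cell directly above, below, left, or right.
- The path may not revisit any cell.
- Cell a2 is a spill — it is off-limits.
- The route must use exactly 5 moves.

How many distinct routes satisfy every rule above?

Need simple routes of exactly 5 moves from c2 to a1 (Manhattan distance 3, so 1 moves are spent on a detour and 1 undoing it).
Enumerating: c2 c3 b3 b2 b1 a1 | c2 d2 d1 c1 b1 a1.
That gives 2 routes.

2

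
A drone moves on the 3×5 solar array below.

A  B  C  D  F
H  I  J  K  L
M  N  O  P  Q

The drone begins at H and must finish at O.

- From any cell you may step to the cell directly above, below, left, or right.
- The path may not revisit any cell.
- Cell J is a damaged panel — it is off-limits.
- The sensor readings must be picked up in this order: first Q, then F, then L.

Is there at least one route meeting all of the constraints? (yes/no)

no

Ignoring the required order, 3 revisit-free routes from H to O pass through all of Q, F, and L; the waypoint orders that occur are F → L → Q (3) — never Q → F → L.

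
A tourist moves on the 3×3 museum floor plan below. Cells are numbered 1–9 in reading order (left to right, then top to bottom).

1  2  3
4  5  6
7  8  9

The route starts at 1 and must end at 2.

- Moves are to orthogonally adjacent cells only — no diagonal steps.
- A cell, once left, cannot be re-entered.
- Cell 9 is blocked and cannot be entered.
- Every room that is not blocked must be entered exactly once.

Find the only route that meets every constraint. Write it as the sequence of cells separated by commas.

1, 4, 7, 8, 5, 6, 3, 2

Need to visit all 8 open cells exactly once, starting at 1 and ending at 2.
Cell 7 has only two open neighbours (4 and 8), so the path must pass straight through it: one of those is the cell it's entered from and the other is where it exits.
Route from 1: down 2 to 7, right 1 to 8, up 1 to 5, right 1 to 6, up 1 to 3, left 1 to 2 — 7 moves in all.
Check: all 8 open cells covered.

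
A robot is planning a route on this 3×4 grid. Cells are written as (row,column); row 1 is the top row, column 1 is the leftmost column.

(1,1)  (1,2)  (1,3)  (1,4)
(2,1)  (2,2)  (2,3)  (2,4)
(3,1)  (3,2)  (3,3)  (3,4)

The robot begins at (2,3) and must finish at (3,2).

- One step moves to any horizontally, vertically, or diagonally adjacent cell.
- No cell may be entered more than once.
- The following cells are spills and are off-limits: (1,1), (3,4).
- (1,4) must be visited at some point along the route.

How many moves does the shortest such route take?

4

Any route passes through (1,4) somewhere between (2,3) and (3,2). Summing Chebyshev distances along the two legs ((2,3) → (1,4) → (3,2)) gives a lower bound of 1 + 2 = 3 moves.
The shortest route satisfying every rule uses 4 moves: (2,3) → (1,4) → (1,3) → (2,2) → (3,2).
The no-revisit rule (legs can't share cells) pushes the minimum above the 3-move bound; an exhaustive check rules out every length from 3 to 3, leaving 4 as the minimum.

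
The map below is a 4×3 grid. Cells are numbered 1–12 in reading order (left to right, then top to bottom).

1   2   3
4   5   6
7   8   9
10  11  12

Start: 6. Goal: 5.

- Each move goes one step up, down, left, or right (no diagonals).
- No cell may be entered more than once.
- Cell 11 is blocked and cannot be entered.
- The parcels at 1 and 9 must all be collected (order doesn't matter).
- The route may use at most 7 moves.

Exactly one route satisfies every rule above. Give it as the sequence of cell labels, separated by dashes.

6 - 9 - 8 - 7 - 4 - 1 - 2 - 5

Any route must reach 1 and 9 and still end at 5 within 7 moves, so the order of the required stops is forced.
Route from 6: down to 9, 2× left (reaching 7), 2× up (reaching 1), right to 2, down to 5 — 7 moves in all.
Check: all required cells visited; 7 ≤ 7 moves.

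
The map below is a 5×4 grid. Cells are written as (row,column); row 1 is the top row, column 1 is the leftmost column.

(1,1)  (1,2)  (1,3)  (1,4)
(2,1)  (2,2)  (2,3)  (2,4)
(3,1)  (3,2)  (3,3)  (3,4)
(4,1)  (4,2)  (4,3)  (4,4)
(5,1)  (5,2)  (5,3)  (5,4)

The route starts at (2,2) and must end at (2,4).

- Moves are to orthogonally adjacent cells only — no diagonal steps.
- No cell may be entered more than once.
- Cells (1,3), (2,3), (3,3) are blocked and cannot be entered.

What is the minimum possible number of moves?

6

The Manhattan distance from (2,2) to (2,4) is |2−2| + |2−4| = 2, so at least 2 moves are needed.
That bound ignores the blocked cells. Measuring each leg by the fewest moves that actually steer around them ((2,2)→(2,4): 6) raises the lower bound to 6.
A route of 6 moves exists: (2,2) → (3,2) → (4,2) → (4,3) → (4,4) → (3,4) → (2,4).
Since 6 matches that lower bound, it is optimal.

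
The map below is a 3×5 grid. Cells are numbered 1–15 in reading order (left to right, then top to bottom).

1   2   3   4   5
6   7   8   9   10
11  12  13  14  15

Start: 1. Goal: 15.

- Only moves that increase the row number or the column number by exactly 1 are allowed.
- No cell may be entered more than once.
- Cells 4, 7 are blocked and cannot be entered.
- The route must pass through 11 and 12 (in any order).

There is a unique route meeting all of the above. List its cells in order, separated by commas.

Moves only go right or down, so the column and row indices never decrease.
Route from 1: 2× down (reaching 11), 4× right (reaching 15) — 6 moves in all.
Check: all required cells visited.

1, 6, 11, 12, 13, 14, 15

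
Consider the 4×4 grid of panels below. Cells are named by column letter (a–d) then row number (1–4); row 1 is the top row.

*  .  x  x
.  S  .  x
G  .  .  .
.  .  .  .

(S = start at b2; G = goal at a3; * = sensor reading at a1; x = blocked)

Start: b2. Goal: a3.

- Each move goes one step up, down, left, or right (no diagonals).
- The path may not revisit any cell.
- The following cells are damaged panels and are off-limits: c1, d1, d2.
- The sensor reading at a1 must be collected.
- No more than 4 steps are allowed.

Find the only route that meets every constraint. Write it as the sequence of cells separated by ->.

b2 -> b1 -> a1 -> a2 -> a3

The budget equals the shortest possible length, so every move has to be on a shortest route through the required cells.
Route from b2: up 1 to b1, left 1 to a1, down 2 to a3 — 4 moves in all.
Check: all required cells visited; 4 ≤ 4 moves.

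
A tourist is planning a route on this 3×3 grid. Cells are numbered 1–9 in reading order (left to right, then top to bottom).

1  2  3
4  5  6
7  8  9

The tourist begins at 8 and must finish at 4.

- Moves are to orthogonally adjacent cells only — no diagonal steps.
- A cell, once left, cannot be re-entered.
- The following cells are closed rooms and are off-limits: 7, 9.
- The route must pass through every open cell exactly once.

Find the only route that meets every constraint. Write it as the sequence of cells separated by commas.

Need to visit all 7 open cells exactly once, starting at 8 and ending at 4.
Cell 6 has only two open neighbours (3 and 5), so the path must pass straight through it: one of those is the cell it's entered from and the other is where it exits.
Route from 8: up 1 to 5, right 1 to 6, up 1 to 3, left 2 to 1, down 1 to 4 — 6 moves in all.
Check: all 7 open cells covered.

8, 5, 6, 3, 2, 1, 4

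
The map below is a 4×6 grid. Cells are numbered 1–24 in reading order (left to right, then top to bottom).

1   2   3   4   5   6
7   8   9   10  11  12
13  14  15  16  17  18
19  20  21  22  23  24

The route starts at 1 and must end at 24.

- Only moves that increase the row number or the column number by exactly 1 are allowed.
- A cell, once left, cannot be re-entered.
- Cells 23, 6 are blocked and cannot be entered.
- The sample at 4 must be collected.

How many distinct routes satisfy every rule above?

A right/down-only route from 1 to 24 makes exactly 3 down-moves and 5 right-moves in some order.
With no other constraints that would be C(8,3) = 56 routes.
Split at 4 and multiply the segment counts (each segment already excludes blocked cells): 1→4: 1; 4→24: 5; product = 5.
That gives 5 routes.

5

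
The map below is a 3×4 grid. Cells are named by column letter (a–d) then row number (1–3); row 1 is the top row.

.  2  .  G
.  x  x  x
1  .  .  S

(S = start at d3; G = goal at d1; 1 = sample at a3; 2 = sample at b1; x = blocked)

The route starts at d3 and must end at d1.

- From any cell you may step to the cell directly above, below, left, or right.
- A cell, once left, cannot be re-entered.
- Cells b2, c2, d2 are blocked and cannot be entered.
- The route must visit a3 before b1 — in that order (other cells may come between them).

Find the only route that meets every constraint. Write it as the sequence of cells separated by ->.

The waypoints must appear in the order a3, b1, with no cell reused.
Route from d3: left 3 to a3, up 2 to a1, right 3 to d1 — 8 moves in all.
Check: order respected (1 at step 3, 2 at step 6).

d3 -> c3 -> b3 -> a3 -> a2 -> a1 -> b1 -> c1 -> d1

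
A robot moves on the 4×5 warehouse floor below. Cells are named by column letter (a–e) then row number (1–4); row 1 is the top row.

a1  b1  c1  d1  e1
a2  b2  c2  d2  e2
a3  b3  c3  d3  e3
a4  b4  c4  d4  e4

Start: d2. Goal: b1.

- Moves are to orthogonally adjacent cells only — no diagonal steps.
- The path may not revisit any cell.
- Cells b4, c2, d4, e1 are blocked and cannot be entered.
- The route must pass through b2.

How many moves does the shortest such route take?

5

Any route passes through b2 somewhere between d2 and b1. Summing Manhattan distances along the two legs (d2 → b2 → b1) gives a lower bound of 2 + 1 = 3 moves.
That bound ignores the blocked cells. Measuring each leg by the fewest moves that actually steer around them (d2→b2: 4; b2→b1: 1) raises the lower bound to 5.
A route of 5 moves exists: d2 → d3 → c3 → b3 → b2 → b1.
Since 5 matches that lower bound, it is optimal.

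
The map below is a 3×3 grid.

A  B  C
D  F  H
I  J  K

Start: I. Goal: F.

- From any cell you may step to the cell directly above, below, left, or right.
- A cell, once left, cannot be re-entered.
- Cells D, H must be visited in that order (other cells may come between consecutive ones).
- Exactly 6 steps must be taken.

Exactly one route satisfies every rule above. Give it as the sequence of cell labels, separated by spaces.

I D A B C H F

The waypoints must appear in the order D, H, with no cell reused.
Route from I: up 2 to A, right 2 to C, down 1 to H, left 1 to F — 6 moves in all.
Check: order respected (D at step 1, H at step 5); 6 moves as required.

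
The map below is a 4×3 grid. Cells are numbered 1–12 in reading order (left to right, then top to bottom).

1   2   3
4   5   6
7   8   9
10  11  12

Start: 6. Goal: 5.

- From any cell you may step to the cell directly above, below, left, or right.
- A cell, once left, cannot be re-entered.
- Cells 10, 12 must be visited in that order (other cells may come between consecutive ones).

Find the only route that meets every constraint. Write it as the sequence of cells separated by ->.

The waypoints must appear in the order 10, 12, with no cell reused.
Route from 6: up to 3, 2× left (reaching 1), 3× down (reaching 10), 2× right (reaching 12), up to 9, left to 8, up to 5 — 11 moves in all.
Check: order respected (10 at step 6, 12 at step 8).

6 -> 3 -> 2 -> 1 -> 4 -> 7 -> 10 -> 11 -> 12 -> 9 -> 8 -> 5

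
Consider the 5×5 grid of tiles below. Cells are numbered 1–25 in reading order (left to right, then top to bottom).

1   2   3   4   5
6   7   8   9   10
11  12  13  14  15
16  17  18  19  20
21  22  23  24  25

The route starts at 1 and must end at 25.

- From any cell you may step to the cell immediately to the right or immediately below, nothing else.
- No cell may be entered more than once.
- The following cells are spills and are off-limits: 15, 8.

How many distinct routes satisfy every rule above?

34

A right/down-only route from 1 to 25 makes exactly 4 down-moves and 4 right-moves in some order.
With no other constraints that would be C(8,4) = 70 routes.
Subtract routes through each blocked cell (inclusion–exclusion for overlaps): − through 8: 30 − through 15: 15 + through 8&15: 9 → 34.
That gives 34 routes.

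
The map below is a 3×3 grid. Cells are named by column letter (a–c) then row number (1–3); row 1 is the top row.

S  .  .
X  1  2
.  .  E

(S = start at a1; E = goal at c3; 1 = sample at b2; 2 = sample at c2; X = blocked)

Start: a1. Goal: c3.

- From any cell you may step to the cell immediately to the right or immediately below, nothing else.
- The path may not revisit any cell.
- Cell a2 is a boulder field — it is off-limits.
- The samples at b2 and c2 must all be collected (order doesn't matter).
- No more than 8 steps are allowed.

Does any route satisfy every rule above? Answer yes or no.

yes

One route that works: a1 → b1 → b2 → c2 → c3.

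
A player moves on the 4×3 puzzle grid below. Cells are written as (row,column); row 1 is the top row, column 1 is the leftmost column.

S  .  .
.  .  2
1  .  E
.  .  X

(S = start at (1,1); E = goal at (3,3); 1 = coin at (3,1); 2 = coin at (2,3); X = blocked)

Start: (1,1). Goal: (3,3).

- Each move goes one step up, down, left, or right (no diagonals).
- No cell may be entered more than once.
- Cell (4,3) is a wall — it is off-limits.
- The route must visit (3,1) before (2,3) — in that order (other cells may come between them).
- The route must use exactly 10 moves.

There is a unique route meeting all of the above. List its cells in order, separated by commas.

(1,1), (2,1), (3,1), (4,1), (4,2), (3,2), (2,2), (1,2), (1,3), (2,3), (3,3)

The waypoints must appear in the order (3,1), (2,3), with no cell reused.
Route from (1,1): 3× down (reaching (4,1)), right to (4,2), 3× up (reaching (1,2)), right to (1,3), 2× down (reaching (3,3)) — 10 moves in all.
Check: order respected (1 at step 2, 2 at step 9); 10 moves as required.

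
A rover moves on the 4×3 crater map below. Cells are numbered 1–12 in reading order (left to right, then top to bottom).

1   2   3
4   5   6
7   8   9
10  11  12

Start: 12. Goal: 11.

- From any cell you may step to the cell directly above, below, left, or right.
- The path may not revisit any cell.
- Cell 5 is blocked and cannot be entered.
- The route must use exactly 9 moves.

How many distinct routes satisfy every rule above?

2

Need simple routes of exactly 9 moves from 12 to 11 (Manhattan distance 1, so 4 moves are spent on a detour and 4 undoing it).
Enumerating: 12 9 6 3 2 1 4 7 10 11 | 12 9 6 3 2 1 4 7 8 11.
That gives 2 routes.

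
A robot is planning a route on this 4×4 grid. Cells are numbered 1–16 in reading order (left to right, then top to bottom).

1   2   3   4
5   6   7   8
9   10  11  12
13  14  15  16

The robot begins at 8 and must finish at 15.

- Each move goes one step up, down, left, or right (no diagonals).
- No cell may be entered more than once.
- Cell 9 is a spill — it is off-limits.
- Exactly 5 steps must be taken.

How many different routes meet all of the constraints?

6

Need simple routes of exactly 5 moves from 8 to 15 (Manhattan distance 3, so 1 moves are spent on a detour and 1 undoing it).
Enumerating: 8 4 3 7 11 15 | 8 12 11 10 14 15 | 8 7 11 10 14 15 | 8 7 11 12 16 15 | 8 7 6 10 14 15 | 8 7 6 10 11 15.
That gives 6 routes.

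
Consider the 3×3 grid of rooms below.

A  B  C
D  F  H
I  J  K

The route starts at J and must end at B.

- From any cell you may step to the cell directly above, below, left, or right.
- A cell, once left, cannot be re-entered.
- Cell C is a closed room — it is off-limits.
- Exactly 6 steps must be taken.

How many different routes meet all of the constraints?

Need simple routes of exactly 6 moves from J to B (Manhattan distance 2, so 2 moves are spent on a detour and 2 undoing it).
Enumerating: J K H F D A B.
That gives 1 route.

1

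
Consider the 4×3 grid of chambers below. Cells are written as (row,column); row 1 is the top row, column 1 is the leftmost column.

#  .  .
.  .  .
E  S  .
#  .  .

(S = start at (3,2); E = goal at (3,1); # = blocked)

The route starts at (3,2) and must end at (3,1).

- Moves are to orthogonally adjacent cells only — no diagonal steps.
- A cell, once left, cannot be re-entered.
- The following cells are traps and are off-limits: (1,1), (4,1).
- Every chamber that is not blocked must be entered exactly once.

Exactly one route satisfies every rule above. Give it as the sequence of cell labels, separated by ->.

Need to visit all 10 open cells exactly once, starting at (3,2) and ending at (3,1).
Cell (2,1) has only two open neighbours ((3,1) and (2,2)), so the path must pass straight through it: one of those is the cell it's entered from and the other is where it exits.
Route from (3,2): down to (4,2), right to (4,3), 3× up (reaching (1,3)), left to (1,2), down to (2,2), left to (2,1), down to (3,1) — 9 moves in all.
Check: all 10 open cells covered.

(3,2) -> (4,2) -> (4,3) -> (3,3) -> (2,3) -> (1,3) -> (1,2) -> (2,2) -> (2,1) -> (3,1)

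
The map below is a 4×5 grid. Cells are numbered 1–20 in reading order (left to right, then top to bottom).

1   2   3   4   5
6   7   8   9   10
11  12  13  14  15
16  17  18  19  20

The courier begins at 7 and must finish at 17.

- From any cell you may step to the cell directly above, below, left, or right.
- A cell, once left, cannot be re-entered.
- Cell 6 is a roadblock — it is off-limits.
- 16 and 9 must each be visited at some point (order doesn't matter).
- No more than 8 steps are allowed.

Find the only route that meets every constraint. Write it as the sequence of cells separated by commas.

Any route must reach 16 and 9 and still end at 17 within 8 moves, so the order of the required stops is forced.
Route from 7: 2× right (reaching 9), down to 14, 3× left (reaching 11), down to 16, right to 17 — 8 moves in all.
Check: all required cells visited; 8 ≤ 8 moves.

7, 8, 9, 14, 13, 12, 11, 16, 17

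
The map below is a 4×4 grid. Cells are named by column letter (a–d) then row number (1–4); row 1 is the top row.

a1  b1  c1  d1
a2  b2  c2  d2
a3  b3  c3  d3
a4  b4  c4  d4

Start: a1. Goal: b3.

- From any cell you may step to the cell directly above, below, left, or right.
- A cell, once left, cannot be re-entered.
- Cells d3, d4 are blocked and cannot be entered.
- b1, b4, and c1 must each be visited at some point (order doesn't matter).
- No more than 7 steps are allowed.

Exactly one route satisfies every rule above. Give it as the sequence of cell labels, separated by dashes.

The 7-move cap with required stops at b1, b4, c1 leaves no slack for detours.
Route from a1: 2× right (reaching c1), 3× down (reaching c4), left to b4, up to b3 — 7 moves in all.
Check: all required cells visited; 7 ≤ 7 moves.

a1 - b1 - c1 - c2 - c3 - c4 - b4 - b3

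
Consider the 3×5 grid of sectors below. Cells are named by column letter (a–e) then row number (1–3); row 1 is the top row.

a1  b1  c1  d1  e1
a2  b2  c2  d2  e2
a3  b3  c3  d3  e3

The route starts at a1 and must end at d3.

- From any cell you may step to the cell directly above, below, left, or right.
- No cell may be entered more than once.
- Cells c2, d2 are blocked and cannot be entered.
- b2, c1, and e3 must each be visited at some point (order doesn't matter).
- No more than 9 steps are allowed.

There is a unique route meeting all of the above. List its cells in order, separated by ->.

a1 -> a2 -> b2 -> b1 -> c1 -> d1 -> e1 -> e2 -> e3 -> d3

The budget equals the shortest possible length, so every move has to be on a shortest route through the required cells.
Route from a1: down to a2, right to b2, up to b1, 3× right (reaching e1), 2× down (reaching e3), left to d3 — 9 moves in all.
Check: all required cells visited; 9 ≤ 9 moves.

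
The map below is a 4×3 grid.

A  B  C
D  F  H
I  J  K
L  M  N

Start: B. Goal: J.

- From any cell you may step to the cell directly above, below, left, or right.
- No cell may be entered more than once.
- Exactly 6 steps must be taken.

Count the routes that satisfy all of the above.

6

Need simple routes of exactly 6 moves from B to J (Manhattan distance 2, so 2 moves are spent on a detour and 2 undoing it).
Enumerating: B F D I L M J | B F H K N M J | B A D I L M J | B A D F H K J | B C H K N M J | B C H F D I J.
That gives 6 routes.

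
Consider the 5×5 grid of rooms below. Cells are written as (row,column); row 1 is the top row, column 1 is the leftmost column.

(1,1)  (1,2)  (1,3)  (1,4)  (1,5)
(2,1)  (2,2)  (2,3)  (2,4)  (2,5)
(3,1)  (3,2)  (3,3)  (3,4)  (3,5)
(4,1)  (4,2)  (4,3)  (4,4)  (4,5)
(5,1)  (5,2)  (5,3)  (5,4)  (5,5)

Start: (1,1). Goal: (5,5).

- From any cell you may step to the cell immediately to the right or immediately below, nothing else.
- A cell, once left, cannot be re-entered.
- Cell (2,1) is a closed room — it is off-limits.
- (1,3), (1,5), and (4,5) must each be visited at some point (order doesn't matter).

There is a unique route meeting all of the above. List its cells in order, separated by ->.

(1,1) -> (1,2) -> (1,3) -> (1,4) -> (1,5) -> (2,5) -> (3,5) -> (4,5) -> (5,5)

Moves only go right or down, so the column and row indices never decrease.
Route from (1,1): right 4 to (1,5), down 4 to (5,5) — 8 moves in all.
Check: all required cells visited.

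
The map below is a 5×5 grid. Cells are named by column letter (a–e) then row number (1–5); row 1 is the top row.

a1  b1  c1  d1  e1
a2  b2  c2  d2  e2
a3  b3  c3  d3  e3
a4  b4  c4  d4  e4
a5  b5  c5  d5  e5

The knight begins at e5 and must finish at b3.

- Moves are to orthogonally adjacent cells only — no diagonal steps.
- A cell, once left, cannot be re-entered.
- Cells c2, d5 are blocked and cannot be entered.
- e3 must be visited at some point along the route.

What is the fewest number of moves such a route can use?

5

Any route passes through e3 somewhere between e5 and b3. Summing Manhattan distances along the two legs (e5 → e3 → b3) gives a lower bound of 2 + 3 = 5 moves.
A route of 5 moves achieves this: e5 → e4 → e3 → d3 → c3 → b3.
Since 5 matches the lower bound, it is optimal.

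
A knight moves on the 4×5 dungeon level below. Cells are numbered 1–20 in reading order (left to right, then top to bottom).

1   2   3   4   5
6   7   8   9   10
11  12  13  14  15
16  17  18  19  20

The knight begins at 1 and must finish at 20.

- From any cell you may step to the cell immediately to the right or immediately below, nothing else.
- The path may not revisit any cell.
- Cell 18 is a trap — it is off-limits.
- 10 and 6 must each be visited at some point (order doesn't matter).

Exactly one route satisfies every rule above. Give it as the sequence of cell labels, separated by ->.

1 -> 6 -> 7 -> 8 -> 9 -> 10 -> 15 -> 20

Moves only go right or down, so the column and row indices never decrease.
Route from 1: down 1 to 6, right 4 to 10, down 2 to 20 — 7 moves in all.
Check: all required cells visited.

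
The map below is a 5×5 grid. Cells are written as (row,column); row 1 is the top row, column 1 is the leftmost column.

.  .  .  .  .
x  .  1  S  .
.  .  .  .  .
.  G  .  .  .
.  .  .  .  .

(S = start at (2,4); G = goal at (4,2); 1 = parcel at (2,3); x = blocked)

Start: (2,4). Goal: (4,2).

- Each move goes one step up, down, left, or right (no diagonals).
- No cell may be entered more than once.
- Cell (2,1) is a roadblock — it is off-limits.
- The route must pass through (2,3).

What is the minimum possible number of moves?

4

Any route passes through (2,3) somewhere between (2,4) and (4,2). Summing Manhattan distances along the two legs ((2,4) → (2,3) → (4,2)) gives a lower bound of 1 + 3 = 4 moves.
A route of 4 moves achieves this: (2,4) → (2,3) → (3,3) → (4,3) → (4,2).
Since 4 matches the lower bound, it is optimal.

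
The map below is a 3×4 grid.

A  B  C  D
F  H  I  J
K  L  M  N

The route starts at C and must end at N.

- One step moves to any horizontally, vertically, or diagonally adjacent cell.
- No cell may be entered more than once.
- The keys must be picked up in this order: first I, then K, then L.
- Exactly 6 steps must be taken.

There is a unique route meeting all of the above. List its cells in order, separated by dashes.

The waypoints must appear in the order I, K, L, with no cell reused.
Route from C: down to I, left to H, down-left to K, 3× right (reaching N) — 6 moves in all.
Check: order respected (I at step 1, K at step 3, L at step 4); 6 moves as required.

C - I - H - K - L - M - N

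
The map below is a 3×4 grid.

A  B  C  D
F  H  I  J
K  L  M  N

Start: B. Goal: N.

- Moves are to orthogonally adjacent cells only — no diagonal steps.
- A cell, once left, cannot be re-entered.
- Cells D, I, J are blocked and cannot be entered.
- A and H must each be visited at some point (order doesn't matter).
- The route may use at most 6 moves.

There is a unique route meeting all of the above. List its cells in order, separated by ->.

The 6-move cap with required stops at A, H leaves no slack for detours.
Route from B: left to A, down to F, right to H, down to L, 2× right (reaching N) — 6 moves in all.
Check: all required cells visited; 6 ≤ 6 moves.

B -> A -> F -> H -> L -> M -> N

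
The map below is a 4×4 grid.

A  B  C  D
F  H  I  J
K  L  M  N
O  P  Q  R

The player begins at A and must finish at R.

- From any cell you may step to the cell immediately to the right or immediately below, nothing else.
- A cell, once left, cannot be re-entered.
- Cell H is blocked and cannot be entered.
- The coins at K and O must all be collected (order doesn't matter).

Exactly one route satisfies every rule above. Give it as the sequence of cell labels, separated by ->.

A -> F -> K -> O -> P -> Q -> R

Moves only go right or down, so the column and row indices never decrease.
Route from A: 3× down (reaching O), 3× right (reaching R) — 6 moves in all.
Check: all required cells visited.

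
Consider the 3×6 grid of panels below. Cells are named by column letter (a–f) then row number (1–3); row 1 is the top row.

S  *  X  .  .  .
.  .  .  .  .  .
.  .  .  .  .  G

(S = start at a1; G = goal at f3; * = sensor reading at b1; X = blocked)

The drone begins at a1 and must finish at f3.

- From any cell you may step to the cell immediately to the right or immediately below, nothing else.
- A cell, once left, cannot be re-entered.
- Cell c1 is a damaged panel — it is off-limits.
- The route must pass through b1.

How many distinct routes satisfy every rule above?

A right/down-only route from a1 to f3 makes exactly 2 down-moves and 5 right-moves in some order.
With no other constraints that would be C(7,2) = 21 routes.
Split at b1 and multiply the segment counts (each segment already excludes blocked cells): a1→b1: 1; b1→f3: 5; product = 5.
That gives 5 routes.

5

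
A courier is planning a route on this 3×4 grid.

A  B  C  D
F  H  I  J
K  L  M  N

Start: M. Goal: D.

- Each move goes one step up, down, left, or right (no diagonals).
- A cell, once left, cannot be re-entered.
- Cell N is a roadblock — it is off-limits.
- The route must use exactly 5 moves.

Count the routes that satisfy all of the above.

Need simple routes of exactly 5 moves from M to D (Manhattan distance 3, so 1 moves are spent on a detour and 1 undoing it).
Enumerating: M I H B C D | M L H B C D | M L H I C D | M L H I J D.
That gives 4 routes.

4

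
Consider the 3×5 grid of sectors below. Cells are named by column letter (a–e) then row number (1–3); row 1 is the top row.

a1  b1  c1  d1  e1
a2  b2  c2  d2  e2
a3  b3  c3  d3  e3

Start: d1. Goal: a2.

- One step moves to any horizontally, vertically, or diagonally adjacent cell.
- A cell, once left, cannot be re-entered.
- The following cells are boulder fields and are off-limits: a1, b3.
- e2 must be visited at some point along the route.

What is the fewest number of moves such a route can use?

5

Any route passes through e2 somewhere between d1 and a2. Summing Chebyshev distances along the two legs (d1 → e2 → a2) gives a lower bound of 1 + 4 = 5 moves.
A route of 5 moves achieves this: d1 → e2 → d2 → c1 → b1 → a2.
Since 5 matches the lower bound, it is optimal.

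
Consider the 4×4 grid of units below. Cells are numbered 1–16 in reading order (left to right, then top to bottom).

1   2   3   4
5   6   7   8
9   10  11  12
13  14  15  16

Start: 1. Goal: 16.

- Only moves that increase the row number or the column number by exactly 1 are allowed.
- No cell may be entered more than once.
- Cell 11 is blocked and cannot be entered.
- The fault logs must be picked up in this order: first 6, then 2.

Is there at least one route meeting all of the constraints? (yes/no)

no

2 lies above 6, so going from 6 to 2 would need an upward move — but moves only go right/down, so 6 cannot be visited before 2.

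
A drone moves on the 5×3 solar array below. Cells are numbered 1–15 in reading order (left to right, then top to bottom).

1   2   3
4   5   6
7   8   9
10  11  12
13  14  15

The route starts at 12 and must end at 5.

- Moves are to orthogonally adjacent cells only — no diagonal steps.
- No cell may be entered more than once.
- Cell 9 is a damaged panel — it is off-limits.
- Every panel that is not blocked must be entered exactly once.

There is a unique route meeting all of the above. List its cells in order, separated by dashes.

12 - 15 - 14 - 13 - 10 - 11 - 8 - 7 - 4 - 1 - 2 - 3 - 6 - 5

Need to visit all 14 open cells exactly once, starting at 12 and ending at 5.
Cell 3 has only two open neighbours (6 and 2), so the path must pass straight through it: one of those is the cell it's entered from and the other is where it exits.
Route from 12: down to 15, 2× left (reaching 13), up to 10, right to 11, up to 8, left to 7, 2× up (reaching 1), 2× right (reaching 3), down to 6, left to 5 — 13 moves in all.
Check: all 14 open cells covered.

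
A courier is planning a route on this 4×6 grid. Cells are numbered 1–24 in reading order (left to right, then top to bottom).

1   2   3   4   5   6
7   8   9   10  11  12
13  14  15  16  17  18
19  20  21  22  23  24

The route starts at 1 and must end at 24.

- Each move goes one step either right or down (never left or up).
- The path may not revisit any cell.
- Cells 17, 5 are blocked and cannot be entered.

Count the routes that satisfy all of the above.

A right/down-only route from 1 to 24 makes exactly 3 down-moves and 5 right-moves in some order.
With no other constraints that would be C(8,3) = 56 routes.
Subtract routes through each blocked cell (inclusion–exclusion for overlaps): − through 5: 4 − through 17: 30 + through 5&17: 2 → 24.
That gives 24 routes.

24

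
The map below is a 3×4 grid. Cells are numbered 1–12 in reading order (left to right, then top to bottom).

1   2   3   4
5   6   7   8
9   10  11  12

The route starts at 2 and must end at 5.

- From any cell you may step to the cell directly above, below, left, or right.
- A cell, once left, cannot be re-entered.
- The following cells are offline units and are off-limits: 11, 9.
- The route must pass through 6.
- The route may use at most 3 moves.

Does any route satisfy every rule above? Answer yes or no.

One route that works: 2 → 6 → 5.

yes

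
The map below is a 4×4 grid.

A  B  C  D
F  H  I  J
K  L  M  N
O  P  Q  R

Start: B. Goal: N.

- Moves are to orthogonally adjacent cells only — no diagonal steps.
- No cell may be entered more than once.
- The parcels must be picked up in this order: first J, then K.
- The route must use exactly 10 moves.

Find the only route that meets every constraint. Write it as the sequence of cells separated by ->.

The waypoints must appear in the order J, K, with no cell reused.
Route from B: 2× right (reaching D), down to J, 3× left (reaching F), down to K, 3× right (reaching N) — 10 moves in all.
Check: order respected (J at step 3, K at step 7); 10 moves as required.

B -> C -> D -> J -> I -> H -> F -> K -> L -> M -> N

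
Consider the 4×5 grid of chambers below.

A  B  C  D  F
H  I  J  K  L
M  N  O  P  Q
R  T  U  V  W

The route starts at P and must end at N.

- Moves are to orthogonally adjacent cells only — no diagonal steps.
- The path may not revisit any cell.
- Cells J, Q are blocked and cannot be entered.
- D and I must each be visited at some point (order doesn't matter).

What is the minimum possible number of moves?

Any route passes through D and I in some order between P and N. Summing Manhattan distances along each leg and taking the cheapest ordering (P → D → I → N) gives a lower bound of 2 + 3 + 1 = 6 moves.
A route of 6 moves achieves this: P → K → D → C → B → I → N.
Since 6 matches the lower bound, it is optimal.

6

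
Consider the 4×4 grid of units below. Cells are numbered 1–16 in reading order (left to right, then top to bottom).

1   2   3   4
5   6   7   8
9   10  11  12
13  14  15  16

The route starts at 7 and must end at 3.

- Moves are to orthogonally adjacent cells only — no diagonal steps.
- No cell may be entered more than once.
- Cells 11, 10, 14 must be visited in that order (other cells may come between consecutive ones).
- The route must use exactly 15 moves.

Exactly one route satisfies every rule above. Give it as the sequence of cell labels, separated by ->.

7 -> 11 -> 10 -> 6 -> 2 -> 1 -> 5 -> 9 -> 13 -> 14 -> 15 -> 16 -> 12 -> 8 -> 4 -> 3

The waypoints must appear in the order 11, 10, 14, with no cell reused.
Route from 7: down to 11, left to 10, 2× up (reaching 2), left to 1, 3× down (reaching 13), 3× right (reaching 16), 3× up (reaching 4), left to 3 — 15 moves in all.
Check: order respected (11 at step 1, 10 at step 2, 14 at step 9); 15 moves as required.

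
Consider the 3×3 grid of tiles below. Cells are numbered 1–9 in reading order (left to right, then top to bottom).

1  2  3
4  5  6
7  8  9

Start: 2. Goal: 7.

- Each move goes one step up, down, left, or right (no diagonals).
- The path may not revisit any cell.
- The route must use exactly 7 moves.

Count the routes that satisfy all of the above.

Need simple routes of exactly 7 moves from 2 to 7 (Manhattan distance 3, so 2 moves are spent on a detour and 2 undoing it).
Enumerating: 2 1 4 5 6 9 8 7 | 2 3 6 9 8 5 4 7.
That gives 2 routes.

2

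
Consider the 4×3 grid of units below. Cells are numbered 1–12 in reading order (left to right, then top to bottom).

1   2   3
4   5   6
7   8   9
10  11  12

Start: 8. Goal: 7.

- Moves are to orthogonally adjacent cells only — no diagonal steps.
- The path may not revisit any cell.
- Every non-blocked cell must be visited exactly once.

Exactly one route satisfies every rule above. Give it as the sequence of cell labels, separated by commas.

Need to visit all 12 open cells exactly once, starting at 8 and ending at 7.
Route from 8: up 1 to 5, left 1 to 4, up 1 to 1, right 2 to 3, down 3 to 12, left 2 to 10, up 1 to 7 — 11 moves in all.
Check: all 12 open cells covered.

8, 5, 4, 1, 2, 3, 6, 9, 12, 11, 10, 7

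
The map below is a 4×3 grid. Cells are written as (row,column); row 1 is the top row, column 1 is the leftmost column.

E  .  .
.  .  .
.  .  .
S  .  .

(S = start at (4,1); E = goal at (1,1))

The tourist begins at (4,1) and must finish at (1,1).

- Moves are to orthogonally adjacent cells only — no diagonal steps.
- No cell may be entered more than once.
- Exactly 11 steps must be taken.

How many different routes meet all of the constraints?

Need simple routes of exactly 11 moves from (4,1) to (1,1) (Manhattan distance 3, so 4 moves are spent on a detour and 4 undoing it).
Enumerating: (4,1) (3,1) (2,1) (2,2) (3,2) (4,2) (4,3) (3,3) (2,3) (1,3) (1,2) (1,1) | (4,1) (3,1) (3,2) (4,2) (4,3) (3,3) (2,3) (1,3) (1,2) (2,2) (2,1) (1,1) | (4,1) (4,2) (4,3) (3,3) (2,3) (1,3) (1,2) (2,2) (3,2) (3,1) (2,1) (1,1) | (4,1) (4,2) (4,3) (3,3) (3,2) (3,1) (2,1) (2,2) (2,3) (1,3) (1,2) (1,1).
That gives 4 routes.

4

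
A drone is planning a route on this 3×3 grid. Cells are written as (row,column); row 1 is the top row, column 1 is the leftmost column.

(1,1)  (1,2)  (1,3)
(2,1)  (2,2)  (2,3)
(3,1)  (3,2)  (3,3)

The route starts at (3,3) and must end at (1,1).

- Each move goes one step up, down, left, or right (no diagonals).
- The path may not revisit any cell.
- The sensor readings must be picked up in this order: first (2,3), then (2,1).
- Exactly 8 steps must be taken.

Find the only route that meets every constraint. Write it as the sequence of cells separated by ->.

The waypoints must appear in the order (2,3), (2,1), with no cell reused.
Route from (3,3): up 2 to (1,3), left 1 to (1,2), down 2 to (3,2), left 1 to (3,1), up 2 to (1,1) — 8 moves in all.
Check: order respected ((2,3) at step 1, (2,1) at step 7); 8 moves as required.

(3,3) -> (2,3) -> (1,3) -> (1,2) -> (2,2) -> (3,2) -> (3,1) -> (2,1) -> (1,1)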